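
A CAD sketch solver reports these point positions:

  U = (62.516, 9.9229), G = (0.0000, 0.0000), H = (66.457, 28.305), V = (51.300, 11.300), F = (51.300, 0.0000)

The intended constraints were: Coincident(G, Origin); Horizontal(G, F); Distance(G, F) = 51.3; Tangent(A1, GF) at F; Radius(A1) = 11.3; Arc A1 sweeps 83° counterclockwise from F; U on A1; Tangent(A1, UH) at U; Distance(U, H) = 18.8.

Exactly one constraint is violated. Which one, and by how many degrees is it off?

Tangent(A1, UH) at U — off by 5.10°.

G = (0.00, 0.00) ✓; G.y = 0.00, F.y = 0.00 ✓; |GF| = 51.30 ✓; ∠(VF, FG) = 90.00° ✓; |VF| = 11.30 ✓; bearing(V→U) − bearing(V→F) = 83.00° ✓; |VU| = 11.30 ✓; ∠(VU, UH) = 95.10° ✗; |UH| = 18.80 ✓.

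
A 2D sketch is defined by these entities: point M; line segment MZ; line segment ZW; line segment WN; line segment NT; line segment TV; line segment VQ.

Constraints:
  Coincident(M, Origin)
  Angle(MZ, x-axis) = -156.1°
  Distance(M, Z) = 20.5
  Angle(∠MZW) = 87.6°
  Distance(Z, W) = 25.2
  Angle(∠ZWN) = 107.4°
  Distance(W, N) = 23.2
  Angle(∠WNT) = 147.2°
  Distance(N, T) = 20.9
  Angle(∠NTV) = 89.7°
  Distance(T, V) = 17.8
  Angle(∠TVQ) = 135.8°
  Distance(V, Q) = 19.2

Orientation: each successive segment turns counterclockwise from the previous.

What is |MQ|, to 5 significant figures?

1.1027

∠NTV = 89.7° gives TV at 132.00° from the x-axis; with |TV| = 17.8, V = (19.038, -0.17629). ∠TVQ = 135.8° gives VQ at 176.20° from the x-axis; with |VQ| = 19.2, Q = (-0.11972, 1.0962). Then |MQ| = |Q − M| = 1.1027.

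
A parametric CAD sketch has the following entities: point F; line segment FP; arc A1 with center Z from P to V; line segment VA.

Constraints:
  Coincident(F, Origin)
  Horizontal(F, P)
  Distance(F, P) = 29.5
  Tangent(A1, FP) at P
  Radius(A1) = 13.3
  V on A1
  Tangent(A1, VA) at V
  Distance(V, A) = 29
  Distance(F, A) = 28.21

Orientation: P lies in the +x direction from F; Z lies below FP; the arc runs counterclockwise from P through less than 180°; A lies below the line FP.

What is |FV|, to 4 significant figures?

19.66

F is at the origin; FP is horizontal with |FP| = 29.5 and P on the +x side, so P = (29.50, 0.000). A1 meets FP tangentially, so ZP is at right angles to FP, so Z = P + (0, -13.3) = (29.50, -13.30). Since ZV ⟂ VA (tangency), |ZA| = √(13.3² + 29.0²) = 31.90 regardless of where V sits on A1. So A lies on both circle(F, 28.21) and circle(Z, 31.90); the below-FP intersection is A = (1.279, -28.18). V is the foot of the tangent from A: V = (18.96, -5.192).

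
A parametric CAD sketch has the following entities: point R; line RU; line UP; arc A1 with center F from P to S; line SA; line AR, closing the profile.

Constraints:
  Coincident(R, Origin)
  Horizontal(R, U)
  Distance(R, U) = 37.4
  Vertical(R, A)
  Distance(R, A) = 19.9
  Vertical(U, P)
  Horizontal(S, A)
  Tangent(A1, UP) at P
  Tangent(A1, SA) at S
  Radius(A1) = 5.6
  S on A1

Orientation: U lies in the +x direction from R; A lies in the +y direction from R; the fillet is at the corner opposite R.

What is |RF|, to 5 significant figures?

34.867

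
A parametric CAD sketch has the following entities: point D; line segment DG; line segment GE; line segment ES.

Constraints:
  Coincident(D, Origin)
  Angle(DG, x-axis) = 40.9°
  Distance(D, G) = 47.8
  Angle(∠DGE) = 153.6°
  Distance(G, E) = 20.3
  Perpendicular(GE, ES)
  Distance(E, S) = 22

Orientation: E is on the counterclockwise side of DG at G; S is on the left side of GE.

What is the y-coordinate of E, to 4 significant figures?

50.02

D is at the origin; DG runs at 40.9° with length 47.8, so G = 47.8·(cos 40.9°, sin 40.9°) = (36.13, 31.30). ∠DGE = 153.6°, so GE runs at 40.9° + (180° − 153.6°) = 67.30° from the x-axis; with |GE| = 20.3, E = G + 20.3·(cos 67.30°, sin 67.30°) = (43.96, 50.02). So E.y = 50.02.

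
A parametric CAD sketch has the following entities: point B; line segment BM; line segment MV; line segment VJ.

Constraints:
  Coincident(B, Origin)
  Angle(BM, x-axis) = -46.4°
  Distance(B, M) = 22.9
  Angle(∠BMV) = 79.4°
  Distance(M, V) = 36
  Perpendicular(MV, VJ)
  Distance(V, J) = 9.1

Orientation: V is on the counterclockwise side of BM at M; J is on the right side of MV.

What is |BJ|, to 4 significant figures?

44.83

B is at the origin; BM runs at -46.4° with length 22.9, so M = 22.9·(cos -46.4°, sin -46.4°) = (15.79, -16.58). ∠BMV = 79.4°, so MV runs at -46.4° + (180° − 79.4°) = 54.20° from the x-axis; with |MV| = 36.0, V = M + 36.0·(cos 54.20°, sin 54.20°) = (36.85, 12.61). The perpendicularity gives VJ at right angles to MV; with |VJ| = 9.1 on the right of MV, J = V + 9.1·(0.8111, -0.5850) = (44.23, 7.292). Then |BJ| = |J − B| = 44.83.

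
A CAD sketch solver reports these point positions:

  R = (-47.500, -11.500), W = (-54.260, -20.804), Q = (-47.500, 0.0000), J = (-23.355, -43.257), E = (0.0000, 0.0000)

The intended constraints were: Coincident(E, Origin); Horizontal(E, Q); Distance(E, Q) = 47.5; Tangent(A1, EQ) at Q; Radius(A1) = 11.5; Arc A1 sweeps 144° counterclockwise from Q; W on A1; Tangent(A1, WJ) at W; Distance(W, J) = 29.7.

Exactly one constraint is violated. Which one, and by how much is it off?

Distance(W, J) = 29.7 — off by 8.50.

E = (0.00, 0.00) ✓; E.y = 0.00, Q.y = 0.00 ✓; |EQ| = 47.50 ✓; ∠(RQ, QE) = 90.00° ✓; |RQ| = 11.50 ✓; bearing(R→W) − bearing(R→Q) = 144.0° ✓; |RW| = 11.50 ✓; ∠(RW, WJ) = 90.00° ✓; |WJ| = 38.20 ✗.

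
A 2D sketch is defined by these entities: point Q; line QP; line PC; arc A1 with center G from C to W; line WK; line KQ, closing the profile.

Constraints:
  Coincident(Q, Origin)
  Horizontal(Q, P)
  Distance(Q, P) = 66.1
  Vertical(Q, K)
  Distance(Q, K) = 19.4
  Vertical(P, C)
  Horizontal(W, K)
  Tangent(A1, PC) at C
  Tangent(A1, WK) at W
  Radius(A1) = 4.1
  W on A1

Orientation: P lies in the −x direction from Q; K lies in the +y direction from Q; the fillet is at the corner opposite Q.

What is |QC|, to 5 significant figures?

67.848

Q is at the origin; QP is horizontal with |QP| = 66.1 and P on the −x side, so P = (-66.100, 0.0000). QK is vertical with |QK| = 19.4 and K on the +y side, so K = (0.0000, 19.400). The virtual corner opposite Q is at (-66.100, 19.400). The tangent condition forces GC to be normal to PC and tangency of A1 to WK means the radius GW is perpendicular to WK, with radius 4.1, so the center G sits 4.1 in from both sides at G = (-62.000, 15.300). That places the tangent points at C = (-66.100, 15.300) on PC and W = (-62.000, 19.400) on WK. Then |QC| = |C − Q| = 67.848.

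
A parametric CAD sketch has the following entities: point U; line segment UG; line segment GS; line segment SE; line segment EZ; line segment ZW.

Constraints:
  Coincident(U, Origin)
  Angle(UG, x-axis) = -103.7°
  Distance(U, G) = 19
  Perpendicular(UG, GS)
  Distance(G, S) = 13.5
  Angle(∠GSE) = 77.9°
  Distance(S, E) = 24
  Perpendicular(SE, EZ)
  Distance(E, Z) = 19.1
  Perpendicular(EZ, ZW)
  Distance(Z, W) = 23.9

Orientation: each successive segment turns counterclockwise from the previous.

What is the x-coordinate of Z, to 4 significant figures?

-9.806

∠GSE = 77.9° gives SE at 88.40° from the x-axis; with |SE| = 24.0, E = (9.286, 2.334). SE ⟂ EZ, so EZ runs at 178.4°; with |EZ| = 19.1, Z = (-9.806, 2.867). So Z.x = -9.806.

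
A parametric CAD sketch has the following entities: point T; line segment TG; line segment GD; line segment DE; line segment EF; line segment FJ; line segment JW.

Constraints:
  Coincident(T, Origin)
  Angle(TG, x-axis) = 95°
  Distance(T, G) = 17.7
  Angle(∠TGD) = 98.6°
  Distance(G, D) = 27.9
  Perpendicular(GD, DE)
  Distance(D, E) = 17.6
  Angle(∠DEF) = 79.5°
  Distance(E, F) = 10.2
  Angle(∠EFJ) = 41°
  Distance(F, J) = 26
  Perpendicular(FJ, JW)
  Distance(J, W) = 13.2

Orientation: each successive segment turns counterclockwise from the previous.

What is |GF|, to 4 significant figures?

23.81

The perpendicularity gives DE at right angles to GD, so DE runs at -93.60°; with |DE| = 17.6, E = (-30.49, 1.819). ∠DEF = 79.5° gives EF at 6.900° from the x-axis; with |EF| = 10.2, F = (-20.37, 3.045). Then |GF| = |F − G| = 23.81.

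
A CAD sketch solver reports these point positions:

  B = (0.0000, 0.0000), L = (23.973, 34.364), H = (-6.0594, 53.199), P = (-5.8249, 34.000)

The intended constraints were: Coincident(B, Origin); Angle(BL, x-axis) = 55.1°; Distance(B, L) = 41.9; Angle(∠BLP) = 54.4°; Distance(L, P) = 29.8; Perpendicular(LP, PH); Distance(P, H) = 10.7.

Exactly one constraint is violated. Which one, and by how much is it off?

Distance(P, H) = 10.7 — off by 8.50.

B = (0.00, 0.00) ✓; BL at 55.10° ✓; |BL| = 41.90 ✓; ∠BLP = 54.40° ✓; |LP| = 29.80 ✓; ∠(LP, PH) = 90.00° ✓; |PH| = 19.20 ✗.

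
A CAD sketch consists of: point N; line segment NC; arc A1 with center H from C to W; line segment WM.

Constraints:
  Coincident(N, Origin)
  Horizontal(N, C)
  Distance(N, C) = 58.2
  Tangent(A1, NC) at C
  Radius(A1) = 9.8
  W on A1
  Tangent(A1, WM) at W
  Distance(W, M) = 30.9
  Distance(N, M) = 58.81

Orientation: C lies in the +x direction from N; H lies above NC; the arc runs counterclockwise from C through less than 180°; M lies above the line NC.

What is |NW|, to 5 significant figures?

67.374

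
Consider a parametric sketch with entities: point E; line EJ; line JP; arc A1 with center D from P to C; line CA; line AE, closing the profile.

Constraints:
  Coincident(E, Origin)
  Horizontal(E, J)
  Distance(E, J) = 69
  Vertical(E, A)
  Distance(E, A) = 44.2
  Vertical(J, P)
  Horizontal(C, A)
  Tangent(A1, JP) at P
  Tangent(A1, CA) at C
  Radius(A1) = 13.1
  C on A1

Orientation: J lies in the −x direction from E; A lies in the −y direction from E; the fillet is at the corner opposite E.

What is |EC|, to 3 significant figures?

71.3

E is at the origin; E and J share the same y with |EJ| = 69.0 and J on the −x side, so J = (-69.0, 0.00). EA is vertical with |EA| = 44.2 and A on the −y side, so A = (0.00, -44.2). The virtual corner opposite E is at (-69.0, -44.2). The tangent condition forces DP to be normal to JP and A1 meets CA tangentially, so DC is at right angles to CA, with radius 13.1, so the center D sits 13.1 in from both sides at D = (-55.9, -31.1). That places the tangent points at P = (-69.0, -31.1) on JP and C = (-55.9, -44.2) on CA. Then |EC| = |C − E| = 71.3.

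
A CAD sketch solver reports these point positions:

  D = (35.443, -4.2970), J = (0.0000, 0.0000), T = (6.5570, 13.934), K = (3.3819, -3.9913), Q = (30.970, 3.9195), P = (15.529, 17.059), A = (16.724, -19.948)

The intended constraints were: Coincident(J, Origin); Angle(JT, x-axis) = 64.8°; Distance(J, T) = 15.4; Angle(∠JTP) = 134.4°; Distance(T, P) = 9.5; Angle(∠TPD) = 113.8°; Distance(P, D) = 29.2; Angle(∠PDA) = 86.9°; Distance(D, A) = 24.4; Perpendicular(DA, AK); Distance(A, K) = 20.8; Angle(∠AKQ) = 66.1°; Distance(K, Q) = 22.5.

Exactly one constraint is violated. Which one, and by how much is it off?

Distance(K, Q) = 22.5 — off by 6.20.

J = (0.00, 0.00) ✓; JT at 64.80° ✓; |JT| = 15.40 ✓; ∠JTP = 134.4° ✓; |TP| = 9.501 ✓; ∠TPD = 113.8° ✓; |PD| = 29.20 ✓; ∠PDA = 86.90° ✓; |DA| = 24.40 ✓; ∠(DA, AK) = 90.00° ✓; |AK| = 20.80 ✓; ∠AKQ = 66.10° ✓; |KQ| = 28.70 ✗.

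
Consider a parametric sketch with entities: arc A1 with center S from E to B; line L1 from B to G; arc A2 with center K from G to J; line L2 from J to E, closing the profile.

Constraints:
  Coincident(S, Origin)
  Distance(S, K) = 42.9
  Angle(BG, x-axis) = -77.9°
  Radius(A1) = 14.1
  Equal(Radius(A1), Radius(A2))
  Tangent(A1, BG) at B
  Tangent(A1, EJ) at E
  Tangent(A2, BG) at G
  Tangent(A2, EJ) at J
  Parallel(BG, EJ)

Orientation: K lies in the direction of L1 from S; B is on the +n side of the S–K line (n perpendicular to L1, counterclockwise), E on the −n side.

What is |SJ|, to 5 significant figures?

45.158

The slot axis is L1's direction at -77.9°, so u = (cos -77.9°, sin -77.9°) = (0.20962, -0.97778) and n = (−sin -77.9°, cos -77.9°) = (0.97778, 0.20962). S is at the origin and K lies 42.9 along u from S, so K = 42.9·u = (8.9926, -41.947). Tangency of A1 to both parallel lines with radius 14.1 puts B and E at S ± 14.1·n: B = (13.787, 2.9556), E = (-13.787, -2.9556). Equal radii place G and J the same way about K: G = K + 14.1·n = (22.779, -38.991), J = K − 14.1·n = (-4.7941, -44.903). Then |SJ| = |J − S| = 45.158.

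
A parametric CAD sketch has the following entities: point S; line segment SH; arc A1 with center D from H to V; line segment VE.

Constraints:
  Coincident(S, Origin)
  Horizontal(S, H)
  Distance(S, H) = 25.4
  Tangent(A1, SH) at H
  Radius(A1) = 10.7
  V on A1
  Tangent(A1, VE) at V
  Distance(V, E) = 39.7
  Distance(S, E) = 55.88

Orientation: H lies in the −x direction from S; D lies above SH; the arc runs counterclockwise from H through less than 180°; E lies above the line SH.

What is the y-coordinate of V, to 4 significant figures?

12.47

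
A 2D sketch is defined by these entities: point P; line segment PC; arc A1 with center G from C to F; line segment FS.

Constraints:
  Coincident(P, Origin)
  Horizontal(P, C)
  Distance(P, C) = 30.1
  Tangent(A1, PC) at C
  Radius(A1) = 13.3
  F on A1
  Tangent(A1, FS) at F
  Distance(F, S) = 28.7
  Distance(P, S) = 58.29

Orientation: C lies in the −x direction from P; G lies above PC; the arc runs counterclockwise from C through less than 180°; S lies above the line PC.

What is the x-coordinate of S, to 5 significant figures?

-38.450

Checks: |GF| = 13.30 ✓; ∠(GF, FS) = 90.00° ✓; |FS| = 28.70 ✓; |PS| = 58.29 ✓.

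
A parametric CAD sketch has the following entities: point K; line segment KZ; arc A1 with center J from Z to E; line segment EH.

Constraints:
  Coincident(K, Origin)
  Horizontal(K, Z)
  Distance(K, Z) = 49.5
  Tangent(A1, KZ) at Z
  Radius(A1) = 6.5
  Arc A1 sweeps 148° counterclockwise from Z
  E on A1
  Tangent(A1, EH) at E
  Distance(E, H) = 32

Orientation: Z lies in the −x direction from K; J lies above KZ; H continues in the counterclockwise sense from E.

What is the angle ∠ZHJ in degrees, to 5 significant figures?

7.2398°

K is at the origin; K and Z share the same y with |KZ| = 49.5 and Z on the −x side, so Z = (-49.500, 0.0000). Since A1 is tangent to KZ there, JZ ⟂ KZ, so J = Z + (0, 6.5) = (-49.500, 6.5000). On A1, Z sits at bearing -90° from J; a 148° counterclockwise sweep puts E at bearing 58°, so E = J + 6.5·(cos 58°, sin 58°) = (-46.056, 12.012). Since A1 is tangent to EH there, JE ⟂ EH, so EH runs along (−sin 58°, cos 58°); with |EH| = 32.0, H = (-73.193, 28.970). Then cos ∠ZHJ = HZ·HJ / (|HZ||HJ|), giving 7.2398°.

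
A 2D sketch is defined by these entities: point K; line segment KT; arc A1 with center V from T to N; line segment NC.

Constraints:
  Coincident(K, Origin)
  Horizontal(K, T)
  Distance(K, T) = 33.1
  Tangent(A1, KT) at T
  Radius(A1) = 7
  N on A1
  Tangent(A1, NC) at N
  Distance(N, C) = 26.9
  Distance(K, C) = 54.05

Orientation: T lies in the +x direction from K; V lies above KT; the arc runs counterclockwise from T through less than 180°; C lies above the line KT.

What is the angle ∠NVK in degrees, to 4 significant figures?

162.3°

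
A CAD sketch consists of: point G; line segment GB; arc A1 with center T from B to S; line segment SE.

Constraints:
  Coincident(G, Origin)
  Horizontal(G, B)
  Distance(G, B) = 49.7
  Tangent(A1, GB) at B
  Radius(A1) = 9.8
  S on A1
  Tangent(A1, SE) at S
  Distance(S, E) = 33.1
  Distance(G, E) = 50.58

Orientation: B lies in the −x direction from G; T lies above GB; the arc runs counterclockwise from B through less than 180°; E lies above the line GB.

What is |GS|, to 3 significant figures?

40.9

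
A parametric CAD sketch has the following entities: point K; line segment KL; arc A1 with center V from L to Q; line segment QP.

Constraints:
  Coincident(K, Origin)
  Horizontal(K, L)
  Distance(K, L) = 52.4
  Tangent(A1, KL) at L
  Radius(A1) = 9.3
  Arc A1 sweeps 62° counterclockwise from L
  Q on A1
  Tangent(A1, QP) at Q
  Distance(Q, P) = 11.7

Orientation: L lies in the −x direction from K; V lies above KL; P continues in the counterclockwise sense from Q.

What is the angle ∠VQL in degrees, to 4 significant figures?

59.00°

Since A1 is tangent to KL there, VL ⟂ KL, so V = L + (0, 9.3) = (-52.40, 9.300). On A1, L sits at bearing -90° from V; a 62° counterclockwise sweep puts Q at bearing -28°, so Q = V + 9.3·(cos -28°, sin -28°) = (-44.19, 4.934). Then cos ∠VQL = QV·QL / (|QV||QL|), giving 59.00°.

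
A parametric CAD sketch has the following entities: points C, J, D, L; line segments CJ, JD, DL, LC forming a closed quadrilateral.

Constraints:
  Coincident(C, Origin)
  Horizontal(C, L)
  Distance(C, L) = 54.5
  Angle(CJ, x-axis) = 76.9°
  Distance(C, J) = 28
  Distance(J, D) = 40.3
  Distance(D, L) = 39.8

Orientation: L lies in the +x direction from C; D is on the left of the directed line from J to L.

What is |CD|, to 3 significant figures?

59.3

Checks: |CL| = 54.50 ✓; |CJ| = 28.00 ✓; |JD| = 40.30 ✓; |DL| = 39.80 ✓.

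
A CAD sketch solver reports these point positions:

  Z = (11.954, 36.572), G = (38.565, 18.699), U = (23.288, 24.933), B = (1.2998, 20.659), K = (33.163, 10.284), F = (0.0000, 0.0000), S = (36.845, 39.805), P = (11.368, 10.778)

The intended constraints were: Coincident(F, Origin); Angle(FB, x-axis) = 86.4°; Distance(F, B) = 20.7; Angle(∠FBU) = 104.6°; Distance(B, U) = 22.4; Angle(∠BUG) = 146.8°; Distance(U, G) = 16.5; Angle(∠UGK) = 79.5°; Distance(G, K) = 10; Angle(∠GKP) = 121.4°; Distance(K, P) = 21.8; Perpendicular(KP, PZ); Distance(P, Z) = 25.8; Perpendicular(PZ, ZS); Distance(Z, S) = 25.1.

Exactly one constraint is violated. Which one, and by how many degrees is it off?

Perpendicular(PZ, ZS) — off by 8.70°.

F = (0.00, 0.00) ✓; FB at 86.40° ✓; |FB| = 20.70 ✓; ∠FBU = 104.6° ✓; |BU| = 22.40 ✓; ∠BUG = 146.8° ✓; |UG| = 16.50 ✓; ∠UGK = 79.50° ✓; |GK| = 10.00 ✓; ∠GKP = 121.4° ✓; |KP| = 21.80 ✓; ∠(KP, PZ) = 90.00° ✓; |PZ| = 25.80 ✓; ∠(PZ, ZS) = 81.30° ✗; |ZS| = 25.10 ✓.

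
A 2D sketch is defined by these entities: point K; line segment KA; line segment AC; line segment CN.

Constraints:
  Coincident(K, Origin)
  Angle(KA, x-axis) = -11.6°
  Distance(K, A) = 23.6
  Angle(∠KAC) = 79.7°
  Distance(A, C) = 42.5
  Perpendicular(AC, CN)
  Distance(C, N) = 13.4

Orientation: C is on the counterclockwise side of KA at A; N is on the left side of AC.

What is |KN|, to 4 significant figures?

39.52

K is at the origin; KA runs at -11.6° with length 23.6, so A = 23.6·(cos -11.6°, sin -11.6°) = (23.12, -4.745). ∠KAC = 79.7°, so AC runs at -11.6° + (180° − 79.7°) = 88.70° from the x-axis; with |AC| = 42.5, C = A + 42.5·(cos 88.70°, sin 88.70°) = (24.08, 37.74). The perpendicularity gives CN at right angles to AC; with |CN| = 13.4 on the left of AC, N = C + 13.4·(-0.9997, 0.02269) = (10.69, 38.05). Then |KN| = |N − K| = 39.52.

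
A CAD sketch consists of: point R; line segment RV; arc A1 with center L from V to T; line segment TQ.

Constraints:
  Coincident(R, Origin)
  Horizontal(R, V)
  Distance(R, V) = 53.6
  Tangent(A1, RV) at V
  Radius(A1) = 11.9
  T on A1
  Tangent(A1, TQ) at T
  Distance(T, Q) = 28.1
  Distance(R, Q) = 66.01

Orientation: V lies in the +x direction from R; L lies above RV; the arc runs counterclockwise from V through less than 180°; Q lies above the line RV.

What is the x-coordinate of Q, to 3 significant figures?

50.7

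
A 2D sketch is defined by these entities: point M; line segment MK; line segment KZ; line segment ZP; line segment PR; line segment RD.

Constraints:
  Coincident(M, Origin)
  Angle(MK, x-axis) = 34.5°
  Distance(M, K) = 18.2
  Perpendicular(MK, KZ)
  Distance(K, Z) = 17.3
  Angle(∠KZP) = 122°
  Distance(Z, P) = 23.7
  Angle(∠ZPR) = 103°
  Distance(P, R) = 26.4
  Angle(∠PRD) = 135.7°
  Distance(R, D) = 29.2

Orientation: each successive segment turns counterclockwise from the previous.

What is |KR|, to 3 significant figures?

40.3

M is at the origin; MK runs at 34.5° with length 18.2, so K = (15.0, 10.3). MK ⟂ KZ, so KZ runs at 124°; with |KZ| = 17.3, Z = (5.20, 24.6). ∠KZP = 122.0° gives ZP at -178° from the x-axis; with |ZP| = 23.7, P = (-18.5, 23.5). ∠ZPR = 103.0° gives PR at -100° from the x-axis; with |PR| = 26.4, R = (-23.3, -2.43). Then |KR| = |R − K| = 40.3.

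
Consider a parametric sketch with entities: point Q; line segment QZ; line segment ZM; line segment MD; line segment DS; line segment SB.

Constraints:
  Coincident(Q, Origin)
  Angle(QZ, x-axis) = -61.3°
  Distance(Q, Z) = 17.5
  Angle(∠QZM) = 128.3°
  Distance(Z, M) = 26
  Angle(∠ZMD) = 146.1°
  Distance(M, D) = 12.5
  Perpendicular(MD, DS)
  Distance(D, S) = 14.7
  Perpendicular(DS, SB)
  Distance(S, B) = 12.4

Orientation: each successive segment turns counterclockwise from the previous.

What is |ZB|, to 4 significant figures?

21.68

Q is at the origin; QZ runs at -61.3° with length 17.5, so Z = (8.404, -15.35). ∠QZM = 128.3° gives ZM at -9.600° from the x-axis; with |ZM| = 26.0, M = (34.04, -19.69). ∠ZMD = 146.1° gives MD at 24.30° from the x-axis; with |MD| = 12.5, D = (45.43, -14.54). The perpendicularity gives DS at right angles to MD, so DS runs at 114.3°; with |DS| = 14.7, S = (39.38, -1.144). The perpendicularity gives SB at right angles to DS, so SB runs at -155.7°; with |SB| = 12.4, B = (28.08, -6.247). Then |ZB| = |B − Z| = 21.68.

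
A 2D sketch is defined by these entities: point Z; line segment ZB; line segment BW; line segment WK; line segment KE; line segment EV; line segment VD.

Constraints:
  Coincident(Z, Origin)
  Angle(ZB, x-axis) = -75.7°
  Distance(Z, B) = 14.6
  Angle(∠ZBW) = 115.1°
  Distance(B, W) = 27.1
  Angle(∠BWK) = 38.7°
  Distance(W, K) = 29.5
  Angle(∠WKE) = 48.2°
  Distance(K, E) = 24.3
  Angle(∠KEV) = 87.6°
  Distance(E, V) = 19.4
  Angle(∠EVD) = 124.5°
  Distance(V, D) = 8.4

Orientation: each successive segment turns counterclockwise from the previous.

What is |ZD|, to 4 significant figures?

36.32

∠KEV = 87.6° gives EV at -5.300° from the x-axis; with |EV| = 19.4, V = (27.13, -22.67). ∠EVD = 124.5° gives VD at 50.20° from the x-axis; with |VD| = 8.4, D = (32.51, -16.21). Then |ZD| = |D − Z| = 36.32.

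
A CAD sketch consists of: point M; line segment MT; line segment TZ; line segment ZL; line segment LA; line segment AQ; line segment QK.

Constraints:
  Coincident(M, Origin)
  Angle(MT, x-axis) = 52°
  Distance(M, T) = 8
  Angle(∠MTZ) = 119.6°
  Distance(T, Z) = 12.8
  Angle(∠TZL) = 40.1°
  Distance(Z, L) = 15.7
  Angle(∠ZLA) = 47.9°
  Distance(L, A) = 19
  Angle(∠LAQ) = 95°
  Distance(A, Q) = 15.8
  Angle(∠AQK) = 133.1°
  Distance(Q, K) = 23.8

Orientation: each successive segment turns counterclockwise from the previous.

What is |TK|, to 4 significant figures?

35.05

M is at the origin; MT runs at 52.0° with length 8.0, so T = (4.925, 6.304). ∠MTZ = 119.6° gives TZ at 112.4° from the x-axis; with |TZ| = 12.8, Z = (0.04759, 18.14). ∠TZL = 40.1° gives ZL at -107.7° from the x-axis; with |ZL| = 15.7, L = (-4.726, 3.181). ∠ZLA = 47.9° gives LA at 24.40° from the x-axis; with |LA| = 19.0, A = (12.58, 11.03). ∠LAQ = 95.0° gives AQ at 109.4° from the x-axis; with |AQ| = 15.8, Q = (7.329, 25.93). ∠AQK = 133.1° gives QK at 156.3° from the x-axis; with |QK| = 23.8, K = (-14.46, 35.50). Then |TK| = |K − T| = 35.05.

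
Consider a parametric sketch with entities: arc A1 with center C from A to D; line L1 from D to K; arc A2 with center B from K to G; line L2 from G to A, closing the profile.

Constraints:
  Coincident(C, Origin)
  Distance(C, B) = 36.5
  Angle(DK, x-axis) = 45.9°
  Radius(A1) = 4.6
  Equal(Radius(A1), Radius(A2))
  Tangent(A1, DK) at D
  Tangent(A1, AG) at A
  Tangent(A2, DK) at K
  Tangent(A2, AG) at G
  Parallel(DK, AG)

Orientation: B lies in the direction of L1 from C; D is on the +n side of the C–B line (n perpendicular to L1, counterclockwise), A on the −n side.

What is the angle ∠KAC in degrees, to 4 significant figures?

75.85°

The slot axis is L1's direction at 45.9°, so u = (cos 45.9°, sin 45.9°) = (0.6959, 0.7181) and n = (−sin 45.9°, cos 45.9°) = (-0.7181, 0.6959). C is at the origin and B lies 36.5 along u from C, so B = 36.5·u = (25.40, 26.21). Tangency of A1 to both parallel lines with radius 4.6 puts D and A at C ± 4.6·n: D = (-3.303, 3.201), A = (3.303, -3.201). Equal radii place K and G the same way about B: K = B + 4.6·n = (22.10, 29.41), G = B − 4.6·n = (28.70, 23.01). Then cos ∠KAC = AK·AC / (|AK||AC|), giving 75.85°.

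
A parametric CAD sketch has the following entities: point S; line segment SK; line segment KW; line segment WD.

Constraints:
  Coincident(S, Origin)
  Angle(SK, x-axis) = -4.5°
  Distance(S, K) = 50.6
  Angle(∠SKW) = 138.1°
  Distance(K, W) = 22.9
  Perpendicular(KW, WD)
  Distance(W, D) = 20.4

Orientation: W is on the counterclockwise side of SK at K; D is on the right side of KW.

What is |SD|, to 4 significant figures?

81.27

S is at the origin; SK runs at -4.5° with length 50.6, so K = 50.6·(cos -4.5°, sin -4.5°) = (50.44, -3.970). ∠SKW = 138.1°, so KW runs at -4.5° + (180° − 138.1°) = 37.40° from the x-axis; with |KW| = 22.9, W = K + 22.9·(cos 37.40°, sin 37.40°) = (68.64, 9.939). KW ⟂ WD; with |WD| = 20.4 on the right of KW, D = W + 20.4·(0.6074, -0.7944) = (81.03, -6.267). Then |SD| = |D − S| = 81.27.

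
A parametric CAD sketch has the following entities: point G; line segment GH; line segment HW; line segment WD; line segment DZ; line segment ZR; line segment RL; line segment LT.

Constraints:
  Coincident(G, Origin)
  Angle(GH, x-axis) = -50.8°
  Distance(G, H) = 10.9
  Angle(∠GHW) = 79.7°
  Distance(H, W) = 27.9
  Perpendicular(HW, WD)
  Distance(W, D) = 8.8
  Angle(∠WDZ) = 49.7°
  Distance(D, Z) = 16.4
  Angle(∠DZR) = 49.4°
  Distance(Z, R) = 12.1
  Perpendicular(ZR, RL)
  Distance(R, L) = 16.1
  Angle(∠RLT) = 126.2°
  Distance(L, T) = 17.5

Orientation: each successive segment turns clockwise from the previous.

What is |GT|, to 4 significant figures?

20.91

G is at the origin; GH runs at -50.8° with length 10.9, so H = (6.889, -8.447). ∠GHW = 79.7° gives HW at -151.1° from the x-axis; with |HW| = 27.9, W = (-17.54, -21.93). The perpendicularity gives WD at right angles to HW, so WD runs at 118.9°; with |WD| = 8.8, D = (-21.79, -14.23). ∠WDZ = 49.7° gives DZ at -11.40° from the x-axis; with |DZ| = 16.4, Z = (-5.713, -17.47). ∠DZR = 49.4° gives ZR at -142.0° from the x-axis; with |ZR| = 12.1, R = (-15.25, -24.92). ZR ⟂ RL, so RL runs at 128.0°; with |RL| = 16.1, L = (-25.16, -12.23). ∠RLT = 126.2° gives LT at 74.20° from the x-axis; with |LT| = 17.5, T = (-20.39, 4.608). Then |GT| = |T − G| = 20.91.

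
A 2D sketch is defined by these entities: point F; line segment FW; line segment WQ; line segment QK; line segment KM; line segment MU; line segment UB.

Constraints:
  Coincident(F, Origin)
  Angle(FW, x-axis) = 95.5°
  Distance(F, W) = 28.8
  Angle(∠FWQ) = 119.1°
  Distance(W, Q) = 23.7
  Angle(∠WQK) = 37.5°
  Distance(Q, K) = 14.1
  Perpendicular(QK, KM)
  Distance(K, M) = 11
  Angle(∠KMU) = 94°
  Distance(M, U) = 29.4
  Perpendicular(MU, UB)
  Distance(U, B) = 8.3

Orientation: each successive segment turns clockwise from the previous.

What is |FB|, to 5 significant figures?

61.067

F is at the origin; FW runs at 95.5° with length 28.8, so W = (-2.7604, 28.667). ∠FWQ = 119.1° gives WQ at 34.600° from the x-axis; with |WQ| = 23.7, Q = (16.748, 42.125). ∠WQK = 37.5° gives QK at -107.90° from the x-axis; with |QK| = 14.1, K = (12.414, 28.708). QK ⟂ KM, so KM runs at 162.10°; with |KM| = 11.0, M = (1.9467, 32.089). ∠KMU = 94.0° gives MU at 76.100° from the x-axis; with |MU| = 29.4, U = (9.0094, 60.628). MU ⟂ UB, so UB runs at -13.900°; with |UB| = 8.3, B = (17.066, 58.634). Then |FB| = |B − F| = 61.067.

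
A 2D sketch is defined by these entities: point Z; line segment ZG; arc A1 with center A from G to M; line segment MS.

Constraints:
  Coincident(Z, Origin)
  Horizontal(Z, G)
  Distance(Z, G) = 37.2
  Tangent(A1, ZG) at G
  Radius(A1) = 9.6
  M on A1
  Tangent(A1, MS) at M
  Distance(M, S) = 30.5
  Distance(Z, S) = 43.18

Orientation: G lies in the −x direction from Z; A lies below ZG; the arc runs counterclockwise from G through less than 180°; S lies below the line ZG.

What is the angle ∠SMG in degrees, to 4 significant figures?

111.6°

Z is at the origin; Z and G share the same y with |ZG| = 37.2 and G on the −x side, so G = (-37.20, 0.000). Tangency of A1 to ZG means the radius AG is perpendicular to ZG, so A = G + (0, -9.6) = (-37.20, -9.600). Since AM ⟂ MS (tangency), |AS| = √(9.6² + 30.5²) = 31.98 regardless of where M sits on A1. So S lies on both circle(Z, 43.18) and circle(A, 31.98); the below-ZG intersection is S = (-21.49, -37.45). M is the foot of the tangent from S: M = (-43.76, -16.61).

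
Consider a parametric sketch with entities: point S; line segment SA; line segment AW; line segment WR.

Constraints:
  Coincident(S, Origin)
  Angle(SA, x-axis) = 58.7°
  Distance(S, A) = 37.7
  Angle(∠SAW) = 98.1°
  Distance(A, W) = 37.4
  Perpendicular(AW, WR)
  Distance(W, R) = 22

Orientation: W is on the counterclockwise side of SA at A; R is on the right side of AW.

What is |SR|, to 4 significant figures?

73.10

S is at the origin; SA runs at 58.7° with length 37.7, so A = 37.7·(cos 58.7°, sin 58.7°) = (19.59, 32.21). ∠SAW = 98.1°, so AW runs at 58.7° + (180° − 98.1°) = 140.6° from the x-axis; with |AW| = 37.4, W = A + 37.4·(cos 140.6°, sin 140.6°) = (-9.314, 55.95). The perpendicularity gives WR at right angles to AW; with |WR| = 22.0 on the right of AW, R = W + 22.0·(0.6347, 0.7727) = (4.650, 72.95). Then |SR| = |R − S| = 73.10.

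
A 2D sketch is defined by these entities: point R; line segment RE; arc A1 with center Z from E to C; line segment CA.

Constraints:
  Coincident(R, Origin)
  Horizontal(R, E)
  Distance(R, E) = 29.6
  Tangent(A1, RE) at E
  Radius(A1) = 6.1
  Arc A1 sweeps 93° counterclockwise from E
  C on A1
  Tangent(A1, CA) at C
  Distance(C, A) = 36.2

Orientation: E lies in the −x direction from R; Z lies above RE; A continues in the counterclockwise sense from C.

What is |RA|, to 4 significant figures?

49.57

R is at the origin; R and E share the same y with |RE| = 29.6 and E on the −x side, so E = (-29.60, 0.000). Since A1 is tangent to RE there, ZE ⟂ RE, so Z = E + (0, 6.1) = (-29.60, 6.100). On A1, E sits at bearing -90° from Z; a 93° counterclockwise sweep puts C at bearing 3°, so C = Z + 6.1·(cos 3°, sin 3°) = (-23.51, 6.419). A1 meets CA tangentially, so ZC is at right angles to CA, so CA runs along (−sin 3°, cos 3°); with |CA| = 36.2, A = (-25.40, 42.57). Then |RA| = |A − R| = 49.57.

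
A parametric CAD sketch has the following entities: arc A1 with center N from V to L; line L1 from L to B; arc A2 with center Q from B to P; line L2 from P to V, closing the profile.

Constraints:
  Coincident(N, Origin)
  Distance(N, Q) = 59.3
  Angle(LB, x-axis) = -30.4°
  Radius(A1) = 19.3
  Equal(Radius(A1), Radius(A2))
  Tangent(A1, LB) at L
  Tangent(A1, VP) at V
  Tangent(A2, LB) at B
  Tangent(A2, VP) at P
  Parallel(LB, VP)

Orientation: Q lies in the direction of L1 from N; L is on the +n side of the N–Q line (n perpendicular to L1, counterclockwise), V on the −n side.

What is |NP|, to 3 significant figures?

62.4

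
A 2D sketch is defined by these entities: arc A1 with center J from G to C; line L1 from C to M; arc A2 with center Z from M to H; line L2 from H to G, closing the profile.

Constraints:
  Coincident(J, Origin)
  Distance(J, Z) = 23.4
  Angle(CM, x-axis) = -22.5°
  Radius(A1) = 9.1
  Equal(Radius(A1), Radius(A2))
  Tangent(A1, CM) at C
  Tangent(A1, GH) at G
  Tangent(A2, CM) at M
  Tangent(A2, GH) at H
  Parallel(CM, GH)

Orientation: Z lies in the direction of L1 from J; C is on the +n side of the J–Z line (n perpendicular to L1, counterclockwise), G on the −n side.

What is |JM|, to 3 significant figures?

25.1

The slot axis is L1's direction at -22.5°, so u = (cos -22.5°, sin -22.5°) = (0.924, -0.383) and n = (−sin -22.5°, cos -22.5°) = (0.383, 0.924). J is at the origin and Z lies 23.4 along u from J, so Z = 23.4·u = (21.6, -8.95). Tangency of A1 to both parallel lines with radius 9.1 puts C and G at J ± 9.1·n: C = (3.48, 8.41), G = (-3.48, -8.41). Equal radii place M and H the same way about Z: M = Z + 9.1·n = (25.1, -0.547), H = Z − 9.1·n = (18.1, -17.4). Then |JM| = |M − J| = 25.1.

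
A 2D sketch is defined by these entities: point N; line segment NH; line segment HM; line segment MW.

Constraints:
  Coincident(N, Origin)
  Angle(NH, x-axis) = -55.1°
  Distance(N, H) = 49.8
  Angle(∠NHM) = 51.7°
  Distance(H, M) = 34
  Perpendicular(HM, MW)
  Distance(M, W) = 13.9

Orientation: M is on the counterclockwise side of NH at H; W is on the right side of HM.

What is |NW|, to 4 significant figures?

53.07

N is at the origin; NH runs at -55.1° with length 49.8, so H = 49.8·(cos -55.1°, sin -55.1°) = (28.49, -40.84). ∠NHM = 51.7°, so HM runs at -55.1° + (180° − 51.7°) = 73.20° from the x-axis; with |HM| = 34.0, M = H + 34.0·(cos 73.20°, sin 73.20°) = (38.32, -8.295). HM ⟂ MW; with |MW| = 13.9 on the right of HM, W = M + 13.9·(0.9573, -0.2890) = (51.63, -12.31). Then |NW| = |W − N| = 53.07.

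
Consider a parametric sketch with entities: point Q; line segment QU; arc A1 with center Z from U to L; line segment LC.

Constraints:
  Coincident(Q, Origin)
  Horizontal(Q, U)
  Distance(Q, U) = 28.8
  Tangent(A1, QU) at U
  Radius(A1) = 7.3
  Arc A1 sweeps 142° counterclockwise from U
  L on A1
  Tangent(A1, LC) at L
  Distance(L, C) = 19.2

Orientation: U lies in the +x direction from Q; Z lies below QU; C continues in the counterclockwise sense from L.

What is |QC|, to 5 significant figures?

46.624

Q is at the origin; QU is horizontal with |QU| = 28.8 and U on the +x side, so U = (28.800, 0.0000). Since A1 is tangent to QU there, ZU ⟂ QU, so Z = U + (0, -7.3) = (28.800, -7.3000). On A1, U sits at bearing 90° from Z; a 142° counterclockwise sweep puts L at bearing 232°, so L = Z + 7.3·(cos 232°, sin 232°) = (24.306, -13.052). A1 meets LC tangentially, so ZL is at right angles to LC, so LC runs along (−sin 232°, cos 232°); with |LC| = 19.2, C = (39.435, -24.873). Then |QC| = |C − Q| = 46.624.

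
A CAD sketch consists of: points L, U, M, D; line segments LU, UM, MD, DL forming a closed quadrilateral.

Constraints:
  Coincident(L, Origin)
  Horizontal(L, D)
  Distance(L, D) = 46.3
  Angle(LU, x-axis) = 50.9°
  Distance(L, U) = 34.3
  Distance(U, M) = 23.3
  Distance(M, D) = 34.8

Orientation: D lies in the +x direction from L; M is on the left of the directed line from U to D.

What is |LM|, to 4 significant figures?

55.63

Checks: |UM| = 23.30 ✓; |MD| = 34.80 ✓.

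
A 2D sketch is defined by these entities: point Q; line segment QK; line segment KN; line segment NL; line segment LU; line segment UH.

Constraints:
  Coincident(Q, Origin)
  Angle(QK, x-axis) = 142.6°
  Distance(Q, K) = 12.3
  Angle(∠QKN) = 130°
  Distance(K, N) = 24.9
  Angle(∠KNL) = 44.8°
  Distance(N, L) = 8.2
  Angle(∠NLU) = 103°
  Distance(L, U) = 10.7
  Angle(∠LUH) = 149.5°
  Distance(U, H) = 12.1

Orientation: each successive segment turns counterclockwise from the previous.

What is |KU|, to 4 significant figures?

10.03

Q is at the origin; QK runs at 142.6° with length 12.3, so K = (-9.771, 7.471). ∠QKN = 130.0° gives KN at -167.4° from the x-axis; with |KN| = 24.9, N = (-34.07, 2.039). ∠KNL = 44.8° gives NL at -32.20° from the x-axis; with |NL| = 8.2, L = (-27.13, -2.331). ∠NLU = 103.0° gives LU at 44.80° from the x-axis; with |LU| = 10.7, U = (-19.54, 5.209). Then |KU| = |U − K| = 10.03.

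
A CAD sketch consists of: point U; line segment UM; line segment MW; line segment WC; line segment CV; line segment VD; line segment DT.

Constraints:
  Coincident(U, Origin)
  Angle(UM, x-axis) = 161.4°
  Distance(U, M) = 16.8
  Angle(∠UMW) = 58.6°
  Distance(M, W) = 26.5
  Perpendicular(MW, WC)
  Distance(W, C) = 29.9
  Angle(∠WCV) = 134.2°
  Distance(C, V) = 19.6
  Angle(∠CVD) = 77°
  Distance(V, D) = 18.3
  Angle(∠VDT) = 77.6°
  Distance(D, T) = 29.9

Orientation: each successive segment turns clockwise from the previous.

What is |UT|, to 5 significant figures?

22.862

U is at the origin; UM runs at 161.4° with length 16.8, so M = (-15.923, 5.3585). ∠UMW = 58.6° gives MW at 40.000° from the x-axis; with |MW| = 26.5, W = (4.3777, 22.392). MW ⟂ WC, so WC runs at -50.000°; with |WC| = 29.9, C = (23.597, -0.51234). ∠WCV = 134.2° gives CV at -95.800° from the x-axis; with |CV| = 19.6, V = (21.616, -20.012). ∠CVD = 77.0° gives VD at 161.20° from the x-axis; with |VD| = 18.3, D = (4.2926, -14.115). ∠VDT = 77.6° gives DT at 58.800° from the x-axis; with |DT| = 29.9, T = (19.782, 11.461). Then |UT| = |T − U| = 22.862.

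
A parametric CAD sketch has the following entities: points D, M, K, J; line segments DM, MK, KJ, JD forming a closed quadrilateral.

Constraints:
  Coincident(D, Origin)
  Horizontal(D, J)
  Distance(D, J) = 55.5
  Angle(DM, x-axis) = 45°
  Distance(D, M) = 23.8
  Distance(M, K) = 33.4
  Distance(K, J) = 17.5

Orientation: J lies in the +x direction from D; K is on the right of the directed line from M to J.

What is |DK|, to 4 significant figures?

40.40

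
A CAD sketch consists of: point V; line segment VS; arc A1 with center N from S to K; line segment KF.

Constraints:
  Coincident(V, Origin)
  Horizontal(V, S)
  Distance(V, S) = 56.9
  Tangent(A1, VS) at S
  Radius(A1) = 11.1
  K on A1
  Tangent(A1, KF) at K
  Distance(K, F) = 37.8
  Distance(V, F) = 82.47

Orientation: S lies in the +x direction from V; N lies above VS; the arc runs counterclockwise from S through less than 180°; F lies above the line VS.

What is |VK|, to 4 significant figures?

68.98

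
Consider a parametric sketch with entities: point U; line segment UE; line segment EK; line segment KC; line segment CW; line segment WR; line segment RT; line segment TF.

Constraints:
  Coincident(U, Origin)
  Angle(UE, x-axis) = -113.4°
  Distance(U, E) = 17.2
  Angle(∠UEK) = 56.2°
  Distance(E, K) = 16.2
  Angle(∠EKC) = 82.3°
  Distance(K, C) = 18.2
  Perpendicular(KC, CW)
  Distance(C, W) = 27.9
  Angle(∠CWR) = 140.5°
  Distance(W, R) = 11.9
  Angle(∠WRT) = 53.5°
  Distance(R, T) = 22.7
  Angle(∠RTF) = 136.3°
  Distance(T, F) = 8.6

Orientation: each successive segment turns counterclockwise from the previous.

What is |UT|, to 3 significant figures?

14.4

∠CWR = 140.5° gives WR at -122° from the x-axis; with |WR| = 11.9, R = (-29.4, -14.3). ∠WRT = 53.5° gives RT at 4.10° from the x-axis; with |RT| = 22.7, T = (-6.81, -12.7). Then |UT| = |T − U| = 14.4.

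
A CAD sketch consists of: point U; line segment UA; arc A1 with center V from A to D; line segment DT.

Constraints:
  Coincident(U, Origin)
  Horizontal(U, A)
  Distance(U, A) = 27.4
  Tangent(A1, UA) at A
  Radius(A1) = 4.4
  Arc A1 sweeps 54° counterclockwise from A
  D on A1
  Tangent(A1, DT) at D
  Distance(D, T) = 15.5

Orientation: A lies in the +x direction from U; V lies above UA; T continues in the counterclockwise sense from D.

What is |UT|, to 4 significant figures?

42.56

On A1, A sits at bearing -90° from V; a 54° counterclockwise sweep puts D at bearing -36°, so D = V + 4.4·(cos -36°, sin -36°) = (30.96, 1.814). The tangent condition forces VD to be normal to DT, so DT runs along (−sin -36°, cos -36°); with |DT| = 15.5, T = (40.07, 14.35). Then |UT| = |T − U| = 42.56.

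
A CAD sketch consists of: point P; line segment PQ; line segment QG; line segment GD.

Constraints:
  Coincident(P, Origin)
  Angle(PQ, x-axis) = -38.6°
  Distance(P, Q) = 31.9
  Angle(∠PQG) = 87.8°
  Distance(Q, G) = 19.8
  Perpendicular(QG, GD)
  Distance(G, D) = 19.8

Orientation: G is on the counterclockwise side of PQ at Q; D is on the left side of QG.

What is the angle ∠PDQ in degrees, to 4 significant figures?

78.03°

∠PQG = 87.8°, so QG runs at -38.6° + (180° − 87.8°) = 53.60° from the x-axis; with |QG| = 19.8, G = Q + 19.8·(cos 53.60°, sin 53.60°) = (36.68, -3.965). The perpendicularity gives GD at right angles to QG; with |GD| = 19.8 on the left of QG, D = G + 19.8·(-0.8049, 0.5934) = (20.74, 7.785). Then cos ∠PDQ = DP·DQ / (|DP||DQ|), giving 78.03°.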